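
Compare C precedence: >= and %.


'%' is multiplicative (level 10); '>=' is relational (level 7)
Higher level binds tighter
'%' has higher precedence than '>='


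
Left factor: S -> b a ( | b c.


Common prefix: 'b'
Factored: S -> b S', S' -> a ( | c


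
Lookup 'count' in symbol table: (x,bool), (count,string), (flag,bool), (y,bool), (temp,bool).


Lookup 'count' → type string


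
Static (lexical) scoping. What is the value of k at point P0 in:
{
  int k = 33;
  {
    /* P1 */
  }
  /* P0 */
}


k declared in the same block as P0
k = 33


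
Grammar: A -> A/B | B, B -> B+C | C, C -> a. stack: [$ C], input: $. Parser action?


'C' (not preceded by B+) is the handle for B -> C
Action: reduce (B -> C)


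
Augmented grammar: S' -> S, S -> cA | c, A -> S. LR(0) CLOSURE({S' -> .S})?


Start: S' -> .S
For each item with dot before a nonterminal B, add B -> .γ for every B-production
Closure: [S' -> .S, S -> .cA, S -> .c]


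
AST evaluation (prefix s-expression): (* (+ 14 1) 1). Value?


Evaluate inner: (+ 14 1) = 15
Evaluate root: (* 15 1) = 15
Result: 15


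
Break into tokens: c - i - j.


Scan left to right, longest-match per lexeme
Tokens: ID(c), OP(-), ID(i), OP(-), ID(j)


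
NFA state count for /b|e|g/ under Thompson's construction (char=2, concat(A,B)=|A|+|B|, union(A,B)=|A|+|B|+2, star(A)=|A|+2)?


Syntax tree has 3 char leaf(s), 2 union(s), 0 star(s)
chars contribute 3×2 = 6; each union adds +2; each star adds +2
Total: 6 + 4 + 0 = 10 states


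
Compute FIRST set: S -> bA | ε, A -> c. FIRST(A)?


Per alternative of A: FIRST(c) = {c}
FIRST(A) = {c}


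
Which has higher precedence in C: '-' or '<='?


'-' is additive (level 9); '<=' is relational (level 7)
Higher level binds tighter
'-' has higher precedence than '<='


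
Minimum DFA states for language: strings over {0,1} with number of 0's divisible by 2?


Track (count of 0) mod 2: states 0..1, accept at 0
Minimal DFA: 2 states


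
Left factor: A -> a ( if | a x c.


Common prefix: 'a'
Factored: A -> a A', A' -> ( if | x c


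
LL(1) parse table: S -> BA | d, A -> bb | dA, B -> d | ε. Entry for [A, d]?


For [A, d]: 'd' ∈ FIRST(dA)
Entry: A -> dA


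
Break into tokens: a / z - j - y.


Scan left to right, longest-match per lexeme
Tokens: ID(a), OP(/), ID(z), OP(-), ID(j), OP(-), ID(y)


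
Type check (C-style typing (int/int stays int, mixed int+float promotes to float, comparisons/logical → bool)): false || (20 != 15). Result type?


Operand types: bool || bool
Rule: logical operators take bool operands and yield bool
Result type: bool


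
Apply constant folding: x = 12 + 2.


12 + 2 = 14 at compile time
Optimized: x = 14


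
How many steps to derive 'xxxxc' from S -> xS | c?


Derivation: S => xS => xxS => xxxS => xxxxS => xxxxc
Steps: 5


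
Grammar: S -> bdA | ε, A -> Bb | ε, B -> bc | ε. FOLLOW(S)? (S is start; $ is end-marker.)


$ ∈ FOLLOW(S). For each A -> αBβ: add FIRST(β)\{ε} to FOLLOW(B); if β nullable, add FOLLOW(A).
FOLLOW(S) = {$}


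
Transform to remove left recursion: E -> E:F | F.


Left-recursive alternatives: E:F; non-recursive: F
Introduce E': E -> FE', E' -> :FE' | ε


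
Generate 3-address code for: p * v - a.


Break into single-operator statements:
t1 = p * v
t2 = t1 - a


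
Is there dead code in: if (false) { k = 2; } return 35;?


condition is constant false, so the whole block is unreachable
Dead: 'if (false) { k = 2; }'


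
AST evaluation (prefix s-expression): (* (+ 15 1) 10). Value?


Evaluate inner: (+ 15 1) = 16
Evaluate root: (* 16 10) = 160
Result: 160


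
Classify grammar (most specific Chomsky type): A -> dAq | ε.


Single nonterminal LHS, but d^n q^n is not regular
Classification: Type 2 (Context-Free)


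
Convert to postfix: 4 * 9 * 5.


Left to right (same or higher precedence on left)
Postfix: 4 9 * 5 *


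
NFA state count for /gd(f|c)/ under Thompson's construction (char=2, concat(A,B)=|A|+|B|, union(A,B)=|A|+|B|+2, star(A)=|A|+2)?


Syntax tree has 4 char leaf(s), 1 union(s), 0 star(s)
chars contribute 4×2 = 8; each union adds +2; each star adds +2
Total: 8 + 2 + 0 = 10 states


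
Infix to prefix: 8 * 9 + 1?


left-to-right (same/higher precedence on left): tree is (+ (* 8 9) 1)
Prefix: + * 8 9 1


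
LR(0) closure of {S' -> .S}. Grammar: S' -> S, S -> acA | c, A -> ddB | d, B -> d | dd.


Start: S' -> .S
For each item with dot before a nonterminal B, add B -> .γ for every B-production
Closure: [S' -> .S, S -> .acA, S -> .c]


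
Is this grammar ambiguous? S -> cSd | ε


balanced c^n…d^n: each string has a unique parse
Unambiguous


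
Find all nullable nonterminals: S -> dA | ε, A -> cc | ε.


A nonterminal is nullable iff some alternative derives ε (directly, or every symbol in it is nullable)
Nullable: {A, S}


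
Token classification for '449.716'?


Pattern: digits with a decimal point
Type: FLOAT_LITERAL


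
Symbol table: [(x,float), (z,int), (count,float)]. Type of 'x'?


Lookup 'x' → type float


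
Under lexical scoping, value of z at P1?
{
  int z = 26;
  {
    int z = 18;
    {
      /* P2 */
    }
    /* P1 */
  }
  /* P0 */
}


z declared in the same block as P1
z = 18


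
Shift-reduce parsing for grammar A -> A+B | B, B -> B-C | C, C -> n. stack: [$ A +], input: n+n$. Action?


no handle ('A+' is not any RHS); shift 'n'
Action: shift


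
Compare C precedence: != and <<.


'<<' is shift (level 8); '!=' is equality (level 6)
Higher level binds tighter
'<<' has higher precedence than '!='


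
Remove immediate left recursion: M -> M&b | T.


Left-recursive alternatives: M&b; non-recursive: T
Introduce M': M -> TM', M' -> &bM' | ε


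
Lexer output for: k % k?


Scan left to right, longest-match per lexeme
Tokens: ID(k), OP(%), ID(k)


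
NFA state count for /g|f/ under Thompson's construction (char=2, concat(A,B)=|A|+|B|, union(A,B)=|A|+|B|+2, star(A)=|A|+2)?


Syntax tree has 2 char leaf(s), 1 union(s), 0 star(s)
chars contribute 2×2 = 4; each union adds +2; each star adds +2
Total: 4 + 2 + 0 = 6 states


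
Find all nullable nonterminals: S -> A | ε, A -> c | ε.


A nonterminal is nullable iff some alternative derives ε (directly, or every symbol in it is nullable)
Nullable: {A, S}


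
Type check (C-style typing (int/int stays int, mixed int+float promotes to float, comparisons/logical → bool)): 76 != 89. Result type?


Operand types: int != int
Rule: comparison yields bool
Result type: bool


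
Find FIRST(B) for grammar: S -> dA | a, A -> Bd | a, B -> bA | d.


Per alternative of B: FIRST(bA) = {b}; FIRST(d) = {d}
FIRST(B) = {b, d}


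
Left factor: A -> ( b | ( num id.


Common prefix: '('
Factored: A -> ( A', A' -> b | num id


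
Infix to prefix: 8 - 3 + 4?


left-to-right (same/higher precedence on left): tree is (+ (- 8 3) 4)
Prefix: + - 8 3 4


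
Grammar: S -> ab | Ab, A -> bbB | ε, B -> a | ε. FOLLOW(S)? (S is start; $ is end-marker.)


$ ∈ FOLLOW(S). For each A -> αBβ: add FIRST(β)\{ε} to FOLLOW(B); if β nullable, add FOLLOW(A).
FOLLOW(S) = {$}


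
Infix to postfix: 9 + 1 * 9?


* has higher precedence, evaluate 1*9 first
Postfix: 9 1 9 * +


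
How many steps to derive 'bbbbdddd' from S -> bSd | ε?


Derivation: S => bSd => bbSdd => bbbSddd => bbbbSdddd => bbbbdddd
Steps: 5


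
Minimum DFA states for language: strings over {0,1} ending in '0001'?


Track the longest suffix of input matching a prefix of '0001': 5 classes (prefixes of length 0..4)
Minimal DFA: 5 states


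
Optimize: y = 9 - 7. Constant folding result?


9 - 7 = 2 at compile time
Optimized: y = 2


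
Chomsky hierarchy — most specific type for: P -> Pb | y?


Left-linear: every RHS is a terminal or one nonterminal followed by a terminal
Classification: Type 3 (Regular)


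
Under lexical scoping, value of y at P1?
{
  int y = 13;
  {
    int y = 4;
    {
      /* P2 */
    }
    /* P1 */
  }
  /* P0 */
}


y declared in the same block as P1
y = 4


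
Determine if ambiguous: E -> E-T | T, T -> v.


precedence layered via separate nonterminal T: deterministic
Unambiguous


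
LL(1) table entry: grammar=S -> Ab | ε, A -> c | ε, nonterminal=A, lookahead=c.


For [A, c]: 'c' ∈ FIRST(c)
Entry: A -> c


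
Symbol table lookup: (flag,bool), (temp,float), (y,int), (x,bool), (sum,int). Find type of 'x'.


Lookup 'x' → type bool


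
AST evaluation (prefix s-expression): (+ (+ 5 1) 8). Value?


Evaluate inner: (+ 5 1) = 6
Evaluate root: (+ 6 8) = 14
Result: 14


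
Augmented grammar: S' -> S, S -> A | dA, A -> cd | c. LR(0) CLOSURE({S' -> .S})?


Start: S' -> .S
For each item with dot before a nonterminal B, add B -> .γ for every B-production
Closure: [S' -> .S, S -> .A, S -> .dA, A -> .cd, A -> .c]


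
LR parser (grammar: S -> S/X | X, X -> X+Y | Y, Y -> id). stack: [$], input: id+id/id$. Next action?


no handle on stack; shift 'id'
Action: shift


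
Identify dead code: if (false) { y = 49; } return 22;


condition is constant false, so the whole block is unreachable
Dead: 'if (false) { y = 49; }'


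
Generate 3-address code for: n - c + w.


Break into single-operator statements:
t1 = n - c
t2 = t1 + w


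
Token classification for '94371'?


Pattern: digits only
Type: INTEGER_LITERAL


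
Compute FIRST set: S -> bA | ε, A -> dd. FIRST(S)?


Per alternative of S: FIRST(bA) = {b}; FIRST(ε) = {ε}
FIRST(S) = {b, ε}


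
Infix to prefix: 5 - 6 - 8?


left-to-right (same/higher precedence on left): tree is (- (- 5 6) 8)
Prefix: - - 5 6 8


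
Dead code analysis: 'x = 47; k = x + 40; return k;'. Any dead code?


x is read by k's definition; k is returned
No dead code


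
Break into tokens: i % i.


Scan left to right, longest-match per lexeme
Tokens: ID(i), OP(%), ID(i)


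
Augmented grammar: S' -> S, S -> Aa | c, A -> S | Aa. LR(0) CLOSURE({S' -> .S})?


Start: S' -> .S
For each item with dot before a nonterminal B, add B -> .γ for every B-production
Closure: [S' -> .S, S -> .Aa, S -> .c, A -> .S, A -> .Aa]


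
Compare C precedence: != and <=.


'<=' is relational (level 7); '!=' is equality (level 6)
Higher level binds tighter
'<=' has higher precedence than '!='


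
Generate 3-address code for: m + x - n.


Break into single-operator statements:
t1 = m + x
t2 = t1 - n


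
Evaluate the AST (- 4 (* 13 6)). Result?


Evaluate inner: (* 13 6) = 78
Evaluate root: (- 4 78) = -74
Result: -74


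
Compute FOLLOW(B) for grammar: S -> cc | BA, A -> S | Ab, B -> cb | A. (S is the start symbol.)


$ ∈ FOLLOW(S). For each A -> αBβ: add FIRST(β)\{ε} to FOLLOW(B); if β nullable, add FOLLOW(A).
FOLLOW(B) = {c}


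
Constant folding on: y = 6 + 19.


6 + 19 = 25 at compile time
Optimized: y = 25


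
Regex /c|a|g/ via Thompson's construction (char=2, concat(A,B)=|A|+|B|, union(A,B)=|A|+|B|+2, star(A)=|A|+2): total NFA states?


Syntax tree has 3 char leaf(s), 2 union(s), 0 star(s)
chars contribute 3×2 = 6; each union adds +2; each star adds +2
Total: 6 + 4 + 0 = 10 states


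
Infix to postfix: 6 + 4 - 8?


Left to right (same or higher precedence on left)
Postfix: 6 4 + 8 -


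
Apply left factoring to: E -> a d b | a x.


Common prefix: 'a'
Factored: E -> a E', E' -> d b | x


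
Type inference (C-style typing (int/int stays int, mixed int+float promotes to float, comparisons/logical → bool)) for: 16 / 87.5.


Operand types: int / float
Rule: mixed int/float promotes to float; int/int stays int
Result type: float


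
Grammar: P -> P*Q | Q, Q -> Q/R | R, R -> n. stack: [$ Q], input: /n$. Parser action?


shift '/' to continue Q -> Q/R
Action: shift


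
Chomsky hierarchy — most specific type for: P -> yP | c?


Right-linear: every RHS is a terminal or a terminal followed by one nonterminal
Classification: Type 3 (Regular)


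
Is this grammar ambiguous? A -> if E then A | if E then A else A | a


dangling else: 'if E then if E then a else a' parses two ways
Ambiguous


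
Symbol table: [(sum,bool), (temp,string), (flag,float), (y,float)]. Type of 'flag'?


Lookup 'flag' → type float


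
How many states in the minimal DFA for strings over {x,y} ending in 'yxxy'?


Track the longest suffix of input matching a prefix of 'yxxy': 5 classes (prefixes of length 0..4)
Minimal DFA: 5 states


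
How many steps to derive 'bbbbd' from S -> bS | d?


Derivation: S => bS => bbS => bbbS => bbbbS => bbbbd
Steps: 5


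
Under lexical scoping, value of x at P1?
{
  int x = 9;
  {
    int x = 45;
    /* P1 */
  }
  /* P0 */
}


x declared in the same block as P1
x = 45


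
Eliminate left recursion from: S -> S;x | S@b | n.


Left-recursive alternatives: S;x, S@b; non-recursive: n
Introduce S': S -> nS', S' -> ;xS' | @bS' | ε


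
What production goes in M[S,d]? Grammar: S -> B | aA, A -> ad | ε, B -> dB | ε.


For [S, d]: 'd' ∈ FIRST(B)
Entry: S -> B


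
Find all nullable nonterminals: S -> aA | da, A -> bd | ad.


A nonterminal is nullable iff some alternative derives ε (directly, or every symbol in it is nullable)
Nullable: {}


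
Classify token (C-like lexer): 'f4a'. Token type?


Pattern: letter/underscore followed by alphanumerics, not a keyword
Type: IDENTIFIER


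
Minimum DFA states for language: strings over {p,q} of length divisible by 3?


Track length mod 3: states 0..2, accept at 0
Minimal DFA: 3 states


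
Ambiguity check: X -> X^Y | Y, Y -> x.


precedence layered via separate nonterminal Y: deterministic
Unambiguous


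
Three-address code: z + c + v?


Break into single-operator statements:
t1 = z + c
t2 = t1 + v


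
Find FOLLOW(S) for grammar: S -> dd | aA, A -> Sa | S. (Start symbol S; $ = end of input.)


$ ∈ FOLLOW(S). For each A -> αBβ: add FIRST(β)\{ε} to FOLLOW(B); if β nullable, add FOLLOW(A).
FOLLOW(S) = {$, a}


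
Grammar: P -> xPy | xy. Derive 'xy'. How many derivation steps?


Derivation: P => xy
Steps: 1


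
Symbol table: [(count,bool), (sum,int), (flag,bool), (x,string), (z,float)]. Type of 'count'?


Lookup 'count' → type bool


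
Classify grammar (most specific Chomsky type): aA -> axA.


LHS has context (more than one symbol) and |LHS| ≤ |RHS|
Classification: Type 1 (Context-Sensitive)


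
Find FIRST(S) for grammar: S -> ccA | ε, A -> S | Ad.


Per alternative of S: FIRST(ccA) = {c}; FIRST(ε) = {ε}
FIRST(S) = {c, ε}


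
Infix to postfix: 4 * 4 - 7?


Left to right (same or higher precedence on left)
Postfix: 4 4 * 7 -


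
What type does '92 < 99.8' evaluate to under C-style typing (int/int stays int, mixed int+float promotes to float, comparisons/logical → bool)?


Operand types: int < float
Rule: comparison yields bool
Result type: bool


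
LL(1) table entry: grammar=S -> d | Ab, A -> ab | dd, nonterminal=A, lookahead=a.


For [A, a]: 'a' ∈ FIRST(ab)
Entry: A -> ab


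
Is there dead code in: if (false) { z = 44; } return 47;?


condition is constant false, so the whole block is unreachable
Dead: 'if (false) { z = 44; }'


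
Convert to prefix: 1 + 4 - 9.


left-to-right (same/higher precedence on left): tree is (- (+ 1 4) 9)
Prefix: - + 1 4 9


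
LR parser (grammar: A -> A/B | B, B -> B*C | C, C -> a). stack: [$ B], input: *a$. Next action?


shift '*' to continue B -> B*C
Action: shift


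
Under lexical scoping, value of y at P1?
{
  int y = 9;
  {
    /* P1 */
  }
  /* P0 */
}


P1's block does not declare y; resolves to the enclosing declaration at depth 0
y = 9


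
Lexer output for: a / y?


Scan left to right, longest-match per lexeme
Tokens: ID(a), OP(/), ID(y)


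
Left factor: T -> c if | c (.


Common prefix: 'c'
Factored: T -> c T', T' -> if | (


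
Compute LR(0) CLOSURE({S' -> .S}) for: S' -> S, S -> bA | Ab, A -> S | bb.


Start: S' -> .S
For each item with dot before a nonterminal B, add B -> .γ for every B-production
Closure: [S' -> .S, S -> .bA, S -> .Ab, A -> .S, A -> .bb]


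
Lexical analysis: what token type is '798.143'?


Pattern: digits with a decimal point
Type: FLOAT_LITERAL


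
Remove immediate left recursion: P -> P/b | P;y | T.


Left-recursive alternatives: P/b, P;y; non-recursive: T
Introduce P': P -> TP', P' -> /bP' | ;yP' | ε


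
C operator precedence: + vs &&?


'+' is additive (level 9); '&&' is logical AND (level 2)
Higher level binds tighter
'+' has higher precedence than '&&'


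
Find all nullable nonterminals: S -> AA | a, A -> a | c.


A nonterminal is nullable iff some alternative derives ε (directly, or every symbol in it is nullable)
Nullable: {}


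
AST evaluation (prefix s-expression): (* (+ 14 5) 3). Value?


Evaluate inner: (+ 14 5) = 19
Evaluate root: (* 19 3) = 57
Result: 57


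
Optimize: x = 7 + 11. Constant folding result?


7 + 11 = 18 at compile time
Optimized: x = 18


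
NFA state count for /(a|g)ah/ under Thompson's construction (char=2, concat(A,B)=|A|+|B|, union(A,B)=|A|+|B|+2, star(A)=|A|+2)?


Syntax tree has 4 char leaf(s), 1 union(s), 0 star(s)
chars contribute 4×2 = 8; each union adds +2; each star adds +2
Total: 8 + 2 + 0 = 10 states


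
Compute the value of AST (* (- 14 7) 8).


Evaluate inner: (- 14 7) = 7
Evaluate root: (* 7 8) = 56
Result: 56


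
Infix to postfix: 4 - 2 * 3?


* has higher precedence, evaluate 2*3 first
Postfix: 4 2 3 * -


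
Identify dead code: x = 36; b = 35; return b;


x is assigned but never read
Dead: 'x = 36'


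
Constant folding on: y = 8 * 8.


8 * 8 = 64 at compile time
Optimized: y = 64


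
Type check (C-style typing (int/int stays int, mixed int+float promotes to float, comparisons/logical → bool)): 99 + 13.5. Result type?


Operand types: int + float
Rule: mixed int/float promotes to float; int/int stays int
Result type: float


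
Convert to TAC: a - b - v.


Break into single-operator statements:
t1 = a - b
t2 = t1 - v


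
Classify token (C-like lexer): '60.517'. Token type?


Pattern: digits with a decimal point
Type: FLOAT_LITERAL


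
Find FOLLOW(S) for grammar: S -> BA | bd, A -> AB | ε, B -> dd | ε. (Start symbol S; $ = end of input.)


$ ∈ FOLLOW(S). For each A -> αBβ: add FIRST(β)\{ε} to FOLLOW(B); if β nullable, add FOLLOW(A).
FOLLOW(S) = {$}


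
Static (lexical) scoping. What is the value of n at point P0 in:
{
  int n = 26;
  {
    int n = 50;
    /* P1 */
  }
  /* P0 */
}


n declared in the same block as P0
n = 26


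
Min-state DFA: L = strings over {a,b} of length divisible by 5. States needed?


Track length mod 5: states 0..4, accept at 0
Minimal DFA: 5 states


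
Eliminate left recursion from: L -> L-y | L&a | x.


Left-recursive alternatives: L-y, L&a; non-recursive: x
Introduce L': L -> xL', L' -> -yL' | &aL' | ε


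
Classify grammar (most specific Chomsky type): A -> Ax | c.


Left-linear: every RHS is a terminal or one nonterminal followed by a terminal
Classification: Type 3 (Regular)


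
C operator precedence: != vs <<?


'<<' is shift (level 8); '!=' is equality (level 6)
Higher level binds tighter
'<<' has higher precedence than '!='


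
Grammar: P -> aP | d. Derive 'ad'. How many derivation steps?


Derivation: P => aP => ad
Steps: 2


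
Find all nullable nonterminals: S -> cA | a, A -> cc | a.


A nonterminal is nullable iff some alternative derives ε (directly, or every symbol in it is nullable)
Nullable: {}


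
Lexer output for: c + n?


Scan left to right, longest-match per lexeme
Tokens: ID(c), OP(+), ID(n)


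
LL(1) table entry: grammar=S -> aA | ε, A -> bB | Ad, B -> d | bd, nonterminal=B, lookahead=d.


For [B, d]: 'd' ∈ FIRST(d)
Entry: B -> d


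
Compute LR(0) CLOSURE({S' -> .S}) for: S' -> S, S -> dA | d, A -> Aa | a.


Start: S' -> .S
For each item with dot before a nonterminal B, add B -> .γ for every B-production
Closure: [S' -> .S, S -> .dA, S -> .d]


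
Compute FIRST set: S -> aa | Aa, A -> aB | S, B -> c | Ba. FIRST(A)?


Per alternative of A: FIRST(aB) = {a}; FIRST(S) = {a}
FIRST(A) = {a}


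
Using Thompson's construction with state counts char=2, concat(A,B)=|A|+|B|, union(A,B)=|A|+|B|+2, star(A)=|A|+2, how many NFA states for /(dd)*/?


Syntax tree has 2 char leaf(s), 0 union(s), 1 star(s)
chars contribute 2×2 = 4; each union adds +2; each star adds +2
Total: 4 + 0 + 2 = 6 states


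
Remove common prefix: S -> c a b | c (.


Common prefix: 'c'
Factored: S -> c S', S' -> a b | (


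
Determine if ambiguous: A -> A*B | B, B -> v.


precedence layered via separate nonterminal B: deterministic
Unambiguous


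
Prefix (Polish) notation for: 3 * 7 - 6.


left-to-right (same/higher precedence on left): tree is (- (* 3 7) 6)
Prefix: - * 3 7 6


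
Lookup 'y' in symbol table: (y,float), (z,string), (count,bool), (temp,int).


Lookup 'y' → type float


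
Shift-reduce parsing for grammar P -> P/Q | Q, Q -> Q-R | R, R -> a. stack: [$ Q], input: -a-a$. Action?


shift '-' to continue Q -> Q-R
Action: shift


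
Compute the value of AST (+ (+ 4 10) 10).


Evaluate inner: (+ 4 10) = 14
Evaluate root: (+ 14 10) = 24
Result: 24


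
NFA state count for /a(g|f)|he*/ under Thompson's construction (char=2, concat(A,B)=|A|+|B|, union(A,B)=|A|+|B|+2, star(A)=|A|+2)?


Syntax tree has 5 char leaf(s), 2 union(s), 1 star(s)
chars contribute 5×2 = 10; each union adds +2; each star adds +2
Total: 10 + 4 + 2 = 16 states


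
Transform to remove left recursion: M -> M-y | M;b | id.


Left-recursive alternatives: M-y, M;b; non-recursive: id
Introduce M': M -> idM', M' -> -yM' | ;bM' | ε


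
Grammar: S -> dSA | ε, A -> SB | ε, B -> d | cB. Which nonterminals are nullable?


A nonterminal is nullable iff some alternative derives ε (directly, or every symbol in it is nullable)
Nullable: {A, S}


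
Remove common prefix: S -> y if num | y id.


Common prefix: 'y'
Factored: S -> y S', S' -> if num | id


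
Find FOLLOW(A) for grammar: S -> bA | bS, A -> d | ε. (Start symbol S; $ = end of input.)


$ ∈ FOLLOW(S). For each A -> αBβ: add FIRST(β)\{ε} to FOLLOW(B); if β nullable, add FOLLOW(A).
FOLLOW(A) = {$}


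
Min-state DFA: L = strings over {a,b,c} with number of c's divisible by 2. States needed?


Track (count of c) mod 2: states 0..1, accept at 0
Minimal DFA: 2 states


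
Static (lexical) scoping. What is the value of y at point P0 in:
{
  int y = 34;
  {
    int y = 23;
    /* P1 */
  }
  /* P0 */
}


y declared in the same block as P0
y = 34


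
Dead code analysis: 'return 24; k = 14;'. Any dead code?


statement follows a return and is unreachable
Dead: 'k = 14'


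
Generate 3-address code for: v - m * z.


Break into single-operator statements:
t1 = m * z
t2 = v - t1


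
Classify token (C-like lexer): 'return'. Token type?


Pattern: reserved word
Type: KEYWORD


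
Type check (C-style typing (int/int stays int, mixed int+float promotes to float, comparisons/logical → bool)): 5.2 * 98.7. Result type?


Operand types: float * float
Rule: mixed int/float promotes to float; int/int stays int
Result type: float


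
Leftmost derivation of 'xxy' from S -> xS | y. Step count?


Derivation: S => xS => xxS => xxy
Steps: 3


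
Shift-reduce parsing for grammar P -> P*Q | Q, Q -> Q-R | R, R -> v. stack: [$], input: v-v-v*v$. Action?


no handle on stack; shift 'v'
Action: shift


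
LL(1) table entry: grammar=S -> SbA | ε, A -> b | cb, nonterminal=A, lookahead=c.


For [A, c]: 'c' ∈ FIRST(cb)
Entry: A -> cb


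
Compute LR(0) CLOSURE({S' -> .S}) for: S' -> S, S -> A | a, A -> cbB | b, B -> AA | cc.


Start: S' -> .S
For each item with dot before a nonterminal B, add B -> .γ for every B-production
Closure: [S' -> .S, S -> .A, S -> .a, A -> .cbB, A -> .b]


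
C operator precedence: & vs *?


'*' is multiplicative (level 10); '&' is bitwise AND (level 5)
Higher level binds tighter
'*' has higher precedence than '&'


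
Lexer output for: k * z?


Scan left to right, longest-match per lexeme
Tokens: ID(k), OP(*), ID(z)


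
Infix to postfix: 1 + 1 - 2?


Left to right (same or higher precedence on left)
Postfix: 1 1 + 2 -


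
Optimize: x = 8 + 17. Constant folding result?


8 + 17 = 25 at compile time
Optimized: x = 25


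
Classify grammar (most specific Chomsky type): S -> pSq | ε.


Single nonterminal LHS, but p^n q^n is not regular
Classification: Type 2 (Context-Free)


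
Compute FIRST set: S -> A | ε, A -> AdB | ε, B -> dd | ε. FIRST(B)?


Per alternative of B: FIRST(dd) = {d}; FIRST(ε) = {ε}
FIRST(B) = {d, ε}


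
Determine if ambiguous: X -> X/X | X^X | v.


'v/v^v' has two parse trees (no precedence encoded between / and ^)
Ambiguous


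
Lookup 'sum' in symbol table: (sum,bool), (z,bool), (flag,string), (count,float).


Lookup 'sum' → type bool


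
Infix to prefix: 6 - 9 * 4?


'*' binds tighter: tree is (- 6 (* 9 4))
Prefix: - 6 * 9 4


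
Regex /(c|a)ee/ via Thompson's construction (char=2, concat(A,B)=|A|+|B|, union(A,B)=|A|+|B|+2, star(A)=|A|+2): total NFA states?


Syntax tree has 4 char leaf(s), 1 union(s), 0 star(s)
chars contribute 4×2 = 8; each union adds +2; each star adds +2
Total: 8 + 2 + 0 = 10 states


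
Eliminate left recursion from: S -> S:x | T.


Left-recursive alternatives: S:x; non-recursive: T
Introduce S': S -> TS', S' -> :xS' | ε


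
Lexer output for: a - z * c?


Scan left to right, longest-match per lexeme
Tokens: ID(a), OP(-), ID(z), OP(*), ID(c)


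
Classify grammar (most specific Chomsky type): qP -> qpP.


LHS has context (more than one symbol) and |LHS| ≤ |RHS|
Classification: Type 1 (Context-Sensitive)


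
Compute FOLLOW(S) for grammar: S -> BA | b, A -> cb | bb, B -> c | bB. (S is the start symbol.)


$ ∈ FOLLOW(S). For each A -> αBβ: add FIRST(β)\{ε} to FOLLOW(B); if β nullable, add FOLLOW(A).
FOLLOW(S) = {$}


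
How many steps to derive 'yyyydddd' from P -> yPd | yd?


Derivation: P => yPd => yyPdd => yyyPddd => yyyydddd
Steps: 4


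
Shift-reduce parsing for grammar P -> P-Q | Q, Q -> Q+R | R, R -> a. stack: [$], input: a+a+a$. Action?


no handle on stack; shift 'a'
Action: shift


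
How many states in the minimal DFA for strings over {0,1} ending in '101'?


Track the longest suffix of input matching a prefix of '101': 4 classes (prefixes of length 0..3)
Minimal DFA: 4 states


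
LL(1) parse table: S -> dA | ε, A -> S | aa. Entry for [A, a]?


For [A, a]: 'a' ∈ FIRST(aa)
Entry: A -> aa


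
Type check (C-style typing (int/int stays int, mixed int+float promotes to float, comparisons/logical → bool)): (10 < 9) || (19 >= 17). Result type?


Operand types: bool || bool
Rule: logical operators take bool operands and yield bool
Result type: bool


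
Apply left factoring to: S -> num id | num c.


Common prefix: 'num'
Factored: S -> num S', S' -> id | c


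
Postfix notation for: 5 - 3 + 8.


Left to right (same or higher precedence on left)
Postfix: 5 3 - 8 +


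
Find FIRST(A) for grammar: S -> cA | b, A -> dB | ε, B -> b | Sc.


Per alternative of A: FIRST(dB) = {d}; FIRST(ε) = {ε}
FIRST(A) = {d, ε}


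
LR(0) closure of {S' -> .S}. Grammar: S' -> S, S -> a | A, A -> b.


Start: S' -> .S
For each item with dot before a nonterminal B, add B -> .γ for every B-production
Closure: [S' -> .S, S -> .a, S -> .A, A -> .b]


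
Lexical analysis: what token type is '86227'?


Pattern: digits only
Type: INTEGER_LITERAL


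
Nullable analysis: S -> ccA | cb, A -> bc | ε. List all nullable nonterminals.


A nonterminal is nullable iff some alternative derives ε (directly, or every symbol in it is nullable)
Nullable: {A}


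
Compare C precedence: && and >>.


'>>' is shift (level 8); '&&' is logical AND (level 2)
Higher level binds tighter
'>>' has higher precedence than '&&'


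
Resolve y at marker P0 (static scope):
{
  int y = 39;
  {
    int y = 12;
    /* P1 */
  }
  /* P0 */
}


y declared in the same block as P0
y = 39


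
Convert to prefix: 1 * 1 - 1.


left-to-right (same/higher precedence on left): tree is (- (* 1 1) 1)
Prefix: - * 1 1 1


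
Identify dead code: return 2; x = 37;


statement follows a return and is unreachable
Dead: 'x = 37'


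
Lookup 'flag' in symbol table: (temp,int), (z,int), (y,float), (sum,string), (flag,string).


Lookup 'flag' → type string


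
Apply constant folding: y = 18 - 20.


18 - 20 = -2 at compile time
Optimized: y = -2


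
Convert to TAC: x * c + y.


Break into single-operator statements:
t1 = x * c
t2 = t1 + y


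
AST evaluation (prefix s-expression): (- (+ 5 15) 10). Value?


Evaluate inner: (+ 5 15) = 20
Evaluate root: (- 20 10) = 10
Result: 10


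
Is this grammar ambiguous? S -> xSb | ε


balanced x^n…b^n: each string has a unique parse
Unambiguous


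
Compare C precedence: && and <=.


'<=' is relational (level 7); '&&' is logical AND (level 2)
Higher level binds tighter
'<=' has higher precedence than '&&'


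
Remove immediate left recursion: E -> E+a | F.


Left-recursive alternatives: E+a; non-recursive: F
Introduce E': E -> FE', E' -> +aE' | ε


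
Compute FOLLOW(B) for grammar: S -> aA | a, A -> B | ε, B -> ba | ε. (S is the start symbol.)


$ ∈ FOLLOW(S). For each A -> αBβ: add FIRST(β)\{ε} to FOLLOW(B); if β nullable, add FOLLOW(A).
FOLLOW(B) = {$}


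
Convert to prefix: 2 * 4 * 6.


left-to-right (same/higher precedence on left): tree is (* (* 2 4) 6)
Prefix: * * 2 4 6


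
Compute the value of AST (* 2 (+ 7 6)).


Evaluate inner: (+ 7 6) = 13
Evaluate root: (* 2 13) = 26
Result: 26


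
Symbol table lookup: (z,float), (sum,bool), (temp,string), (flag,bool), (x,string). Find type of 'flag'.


Lookup 'flag' → type bool


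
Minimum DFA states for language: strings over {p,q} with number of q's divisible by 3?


Track (count of q) mod 3: states 0..2, accept at 0
Minimal DFA: 3 states


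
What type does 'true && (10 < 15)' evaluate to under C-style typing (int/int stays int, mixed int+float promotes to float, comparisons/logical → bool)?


Operand types: bool && bool
Rule: logical operators take bool operands and yield bool
Result type: bool


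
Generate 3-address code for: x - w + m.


Break into single-operator statements:
t1 = x - w
t2 = t1 + m


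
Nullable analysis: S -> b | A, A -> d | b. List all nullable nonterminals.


A nonterminal is nullable iff some alternative derives ε (directly, or every symbol in it is nullable)
Nullable: {}


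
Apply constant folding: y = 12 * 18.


12 * 18 = 216 at compile time
Optimized: y = 216


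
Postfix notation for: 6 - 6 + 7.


Left to right (same or higher precedence on left)
Postfix: 6 6 - 7 +


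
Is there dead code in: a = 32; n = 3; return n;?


a is assigned but never read
Dead: 'a = 32'


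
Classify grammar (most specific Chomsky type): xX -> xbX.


LHS has context (more than one symbol) and |LHS| ≤ |RHS|
Classification: Type 1 (Context-Sensitive)


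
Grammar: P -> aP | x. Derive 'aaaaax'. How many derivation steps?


Derivation: P => aP => aaP => aaaP => aaaaP => aaaaaP => aaaaax
Steps: 6


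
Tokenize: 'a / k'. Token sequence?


Scan left to right, longest-match per lexeme
Tokens: ID(a), OP(/), ID(k)


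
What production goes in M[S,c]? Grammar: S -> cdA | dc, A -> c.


For [S, c]: 'c' ∈ FIRST(cdA)
Entry: S -> cdA


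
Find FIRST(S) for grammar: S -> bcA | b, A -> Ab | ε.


Per alternative of S: FIRST(bcA) = {b}; FIRST(b) = {b}
FIRST(S) = {b}


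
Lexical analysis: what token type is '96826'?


Pattern: digits only
Type: INTEGER_LITERAL


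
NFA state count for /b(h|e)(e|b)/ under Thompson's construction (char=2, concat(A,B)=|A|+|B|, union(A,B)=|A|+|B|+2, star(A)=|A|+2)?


Syntax tree has 5 char leaf(s), 2 union(s), 0 star(s)
chars contribute 5×2 = 10; each union adds +2; each star adds +2
Total: 10 + 4 + 0 = 14 states


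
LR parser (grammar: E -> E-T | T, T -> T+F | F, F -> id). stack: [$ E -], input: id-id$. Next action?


no handle ('E-' is not any RHS); shift 'id'
Action: shift


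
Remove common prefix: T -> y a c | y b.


Common prefix: 'y'
Factored: T -> y T', T' -> a c | b


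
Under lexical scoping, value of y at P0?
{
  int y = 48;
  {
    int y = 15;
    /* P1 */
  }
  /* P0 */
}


y declared in the same block as P0
y = 48


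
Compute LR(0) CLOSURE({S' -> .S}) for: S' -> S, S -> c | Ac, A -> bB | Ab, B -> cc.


Start: S' -> .S
For each item with dot before a nonterminal B, add B -> .γ for every B-production
Closure: [S' -> .S, S -> .c, S -> .Ac, A -> .bB, A -> .Ab]


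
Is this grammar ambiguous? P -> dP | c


right-linear, alternatives start with distinct terminals 'd' vs 'c': unique leftmost derivation
Unambiguous


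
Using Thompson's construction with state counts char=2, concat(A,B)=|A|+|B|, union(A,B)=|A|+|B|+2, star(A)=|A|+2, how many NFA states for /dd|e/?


Syntax tree has 3 char leaf(s), 1 union(s), 0 star(s)
chars contribute 3×2 = 6; each union adds +2; each star adds +2
Total: 6 + 2 + 0 = 8 states


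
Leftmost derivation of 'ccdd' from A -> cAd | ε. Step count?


Derivation: A => cAd => ccAdd => ccdd
Steps: 3


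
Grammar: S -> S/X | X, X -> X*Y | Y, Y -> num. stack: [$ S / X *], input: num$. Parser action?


no handle; shift 'num'
Action: shift


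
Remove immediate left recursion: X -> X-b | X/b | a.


Left-recursive alternatives: X-b, X/b; non-recursive: a
Introduce X': X -> aX', X' -> -bX' | /bX' | ε


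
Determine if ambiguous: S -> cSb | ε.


balanced c^n…b^n: each string has a unique parse
Unambiguous


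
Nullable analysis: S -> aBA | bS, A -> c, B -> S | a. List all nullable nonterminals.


A nonterminal is nullable iff some alternative derives ε (directly, or every symbol in it is nullable)
Nullable: {}


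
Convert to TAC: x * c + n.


Break into single-operator statements:
t1 = x * c
t2 = t1 + n


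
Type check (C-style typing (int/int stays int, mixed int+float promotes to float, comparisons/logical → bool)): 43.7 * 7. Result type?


Operand types: float * int
Rule: mixed int/float promotes to float; int/int stays int
Result type: float


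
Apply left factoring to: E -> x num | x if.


Common prefix: 'x'
Factored: E -> x E', E' -> num | if


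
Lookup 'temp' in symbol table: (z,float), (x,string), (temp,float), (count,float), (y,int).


Lookup 'temp' → type float


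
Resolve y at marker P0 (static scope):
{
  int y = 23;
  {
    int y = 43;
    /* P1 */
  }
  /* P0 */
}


y declared in the same block as P0
y = 23


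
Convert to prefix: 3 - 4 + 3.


left-to-right (same/higher precedence on left): tree is (+ (- 3 4) 3)
Prefix: + - 3 4 3


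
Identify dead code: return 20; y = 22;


statement follows a return and is unreachable
Dead: 'y = 22'


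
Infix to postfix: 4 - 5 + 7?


Left to right (same or higher precedence on left)
Postfix: 4 5 - 7 +


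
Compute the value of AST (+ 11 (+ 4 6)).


Evaluate inner: (+ 4 6) = 10
Evaluate root: (+ 11 10) = 21
Result: 21


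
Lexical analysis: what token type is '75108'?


Pattern: digits only
Type: INTEGER_LITERAL


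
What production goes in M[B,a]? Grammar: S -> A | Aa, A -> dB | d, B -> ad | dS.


For [B, a]: 'a' ∈ FIRST(ad)
Entry: B -> ad


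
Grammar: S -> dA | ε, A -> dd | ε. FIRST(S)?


Per alternative of S: FIRST(dA) = {d}; FIRST(ε) = {ε}
FIRST(S) = {d, ε}


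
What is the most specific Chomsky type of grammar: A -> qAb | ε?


Single nonterminal LHS, but q^n b^n is not regular
Classification: Type 2 (Context-Free)


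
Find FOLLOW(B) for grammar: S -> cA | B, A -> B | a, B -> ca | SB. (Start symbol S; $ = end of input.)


$ ∈ FOLLOW(S). For each A -> αBβ: add FIRST(β)\{ε} to FOLLOW(B); if β nullable, add FOLLOW(A).
FOLLOW(B) = {$, c}


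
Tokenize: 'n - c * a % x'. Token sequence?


Scan left to right, longest-match per lexeme
Tokens: ID(n), OP(-), ID(c), OP(*), ID(a), OP(%), ID(x)


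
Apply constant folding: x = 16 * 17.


16 * 17 = 272 at compile time
Optimized: x = 272


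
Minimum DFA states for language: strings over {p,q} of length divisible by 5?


Track length mod 5: states 0..4, accept at 0
Minimal DFA: 5 states


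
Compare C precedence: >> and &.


'>>' is shift (level 8); '&' is bitwise AND (level 5)
Higher level binds tighter
'>>' has higher precedence than '&'


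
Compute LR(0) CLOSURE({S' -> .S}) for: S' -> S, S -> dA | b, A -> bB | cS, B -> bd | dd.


Start: S' -> .S
For each item with dot before a nonterminal B, add B -> .γ for every B-production
Closure: [S' -> .S, S -> .dA, S -> .b]


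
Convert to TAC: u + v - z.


Break into single-operator statements:
t1 = u + v
t2 = t1 - z


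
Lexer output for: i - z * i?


Scan left to right, longest-match per lexeme
Tokens: ID(i), OP(-), ID(z), OP(*), ID(i)


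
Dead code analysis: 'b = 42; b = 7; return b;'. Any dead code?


first assignment to b is overwritten before any read
Dead: 'b = 42'


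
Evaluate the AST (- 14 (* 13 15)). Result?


Evaluate inner: (* 13 15) = 195
Evaluate root: (- 14 195) = -181
Result: -181


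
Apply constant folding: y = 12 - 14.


12 - 14 = -2 at compile time
Optimized: y = -2


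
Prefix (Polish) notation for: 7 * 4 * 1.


left-to-right (same/higher precedence on left): tree is (* (* 7 4) 1)
Prefix: * * 7 4 1


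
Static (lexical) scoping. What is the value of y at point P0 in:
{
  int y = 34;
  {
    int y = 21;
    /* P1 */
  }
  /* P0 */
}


y declared in the same block as P0
y = 34


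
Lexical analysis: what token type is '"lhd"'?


Pattern: double-quoted sequence
Type: STRING_LITERAL


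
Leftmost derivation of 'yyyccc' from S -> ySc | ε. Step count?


Derivation: S => ySc => yyScc => yyySccc => yyyccc
Steps: 4


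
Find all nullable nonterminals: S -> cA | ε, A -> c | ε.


A nonterminal is nullable iff some alternative derives ε (directly, or every symbol in it is nullable)
Nullable: {A, S}


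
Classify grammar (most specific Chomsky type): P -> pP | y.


Right-linear: every RHS is a terminal or a terminal followed by one nonterminal
Classification: Type 3 (Regular)


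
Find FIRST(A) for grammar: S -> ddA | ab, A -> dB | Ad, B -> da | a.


Per alternative of A: FIRST(dB) = {d}; FIRST(Ad) = {d}
FIRST(A) = {d}


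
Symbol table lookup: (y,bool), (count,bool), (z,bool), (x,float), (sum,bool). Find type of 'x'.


Lookup 'x' → type float


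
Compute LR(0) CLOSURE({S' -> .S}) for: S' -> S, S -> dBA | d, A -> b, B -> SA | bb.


Start: S' -> .S
For each item with dot before a nonterminal B, add B -> .γ for every B-production
Closure: [S' -> .S, S -> .dBA, S -> .d]
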